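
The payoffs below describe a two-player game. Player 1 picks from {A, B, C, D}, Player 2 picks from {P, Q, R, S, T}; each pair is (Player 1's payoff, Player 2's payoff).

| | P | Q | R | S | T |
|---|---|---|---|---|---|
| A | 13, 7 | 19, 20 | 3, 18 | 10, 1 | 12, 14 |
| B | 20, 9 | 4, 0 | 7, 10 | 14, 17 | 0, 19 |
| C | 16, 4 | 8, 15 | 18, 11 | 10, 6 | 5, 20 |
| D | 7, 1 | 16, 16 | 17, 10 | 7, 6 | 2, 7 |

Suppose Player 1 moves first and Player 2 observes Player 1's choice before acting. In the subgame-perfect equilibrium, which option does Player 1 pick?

A

Work backward from Player 2's decision.
- A: Player 2 compares 7, 20, 18, 1, 14 and picks Q; Player 1 would get 19.
- B: Player 2 compares 9, 0, 10, 17, 19 and picks T; Player 1 would get 0.
- C: Player 2 compares 4, 15, 11, 6, 20 and picks T; Player 1 would get 5.
- D: Player 2 compares 1, 16, 10, 6, 7 and picks Q; Player 1 would get 16.
Player 1's induced payoffs are 19, 0, 5, 16, so Player 1 commits to A. Subgame-perfect outcome: (A, Q) with payoffs (19, 20).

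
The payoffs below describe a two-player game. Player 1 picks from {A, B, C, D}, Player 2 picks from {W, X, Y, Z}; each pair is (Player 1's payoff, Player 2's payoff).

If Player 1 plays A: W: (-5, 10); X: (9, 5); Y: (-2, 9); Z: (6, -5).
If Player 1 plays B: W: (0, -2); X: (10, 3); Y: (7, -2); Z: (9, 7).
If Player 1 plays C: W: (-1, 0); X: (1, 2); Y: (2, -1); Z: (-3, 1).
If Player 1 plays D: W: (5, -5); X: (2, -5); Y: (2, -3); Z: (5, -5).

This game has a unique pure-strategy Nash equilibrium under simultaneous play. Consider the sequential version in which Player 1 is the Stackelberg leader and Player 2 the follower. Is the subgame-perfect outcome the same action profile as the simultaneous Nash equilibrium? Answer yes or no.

yes

Player 2 best-responds to each possible Player 1 move:
- A: BR = W, leader payoff -5.
- B: BR = Z, leader payoff 9.
- C: BR = X, leader payoff 1.
- D: BR = Y, leader payoff 2.
Among -5, 9, 1, 2, the best is 9 at B. Subgame-perfect outcome: (B, Z) with payoffs (9, 7).
Under simultaneous play:
Player 1's best replies: W→D; X→B; Y→B; Z→B.
Player 2's best replies: A→W; B→Z; C→X; D→Y.
Only (B, Z) has each player best-responding; Nash payoffs (9, 7).
Sequential outcome (B, Z) coincides with the Nash profile (B, Z).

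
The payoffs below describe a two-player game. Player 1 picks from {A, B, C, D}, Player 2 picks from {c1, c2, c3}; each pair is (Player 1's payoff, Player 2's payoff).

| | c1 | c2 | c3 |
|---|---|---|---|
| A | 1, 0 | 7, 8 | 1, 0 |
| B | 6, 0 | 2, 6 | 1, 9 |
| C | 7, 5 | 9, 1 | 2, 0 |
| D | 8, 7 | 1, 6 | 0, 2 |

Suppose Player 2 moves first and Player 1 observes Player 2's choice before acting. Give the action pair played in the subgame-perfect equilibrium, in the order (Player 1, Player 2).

Work backward from Player 1's decision.
- c1: Player 1 compares 1, 6, 7, 8 and picks D; Player 2 would get 7.
- c2: Player 1 compares 7, 2, 9, 1 and picks C; Player 2 would get 1.
- c3: Player 1 compares 1, 1, 2, 0 and picks C; Player 2 would get 0.
Maximizing over 7, 1, 0, Player 2 chooses c1. Subgame-perfect outcome: (D, c1) with payoffs (8, 7).

(D, c1)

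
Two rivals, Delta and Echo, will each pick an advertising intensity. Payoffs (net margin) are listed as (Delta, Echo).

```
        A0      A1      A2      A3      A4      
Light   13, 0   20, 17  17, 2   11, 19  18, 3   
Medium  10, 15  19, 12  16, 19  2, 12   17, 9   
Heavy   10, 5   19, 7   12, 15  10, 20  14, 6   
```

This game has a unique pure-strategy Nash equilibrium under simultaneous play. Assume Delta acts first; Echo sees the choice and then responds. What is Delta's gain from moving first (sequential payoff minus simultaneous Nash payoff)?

5

Echo best-responds to each possible Delta move:
- Light: BR = A3, leader payoff 11.
- Medium: BR = A2, leader payoff 16.
- Heavy: BR = A3, leader payoff 10.
Among 11, 16, 10, the best is 16 at Medium. Subgame-perfect outcome: (Medium, A2) with payoffs (16, 19).
Under simultaneous play:
Delta's best replies: A0→Light; A1→Light; A2→Light; A3→Light; A4→Light.
Echo's best replies: Light→A3; Medium→A2; Heavy→A3.
Only (Light, A3) has each player best-responding; Nash payoffs (11, 19).
Delta's commitment gain: 16 − 11 = 5.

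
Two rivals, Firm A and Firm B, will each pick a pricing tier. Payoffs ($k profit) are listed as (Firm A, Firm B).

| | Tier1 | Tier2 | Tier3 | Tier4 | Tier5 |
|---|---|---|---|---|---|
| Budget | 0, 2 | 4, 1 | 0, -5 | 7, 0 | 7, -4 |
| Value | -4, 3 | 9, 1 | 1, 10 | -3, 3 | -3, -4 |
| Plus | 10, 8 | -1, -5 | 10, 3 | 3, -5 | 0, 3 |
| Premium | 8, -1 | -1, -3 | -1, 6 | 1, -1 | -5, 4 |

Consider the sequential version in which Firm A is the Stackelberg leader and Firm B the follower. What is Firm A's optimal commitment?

Plus

Work backward from Firm B's decision.
- Budget → Firm B plays Tier1 (best of 2, 1, -5, 0, -4); Firm A gets 0.
- Value → Firm B plays Tier3 (best of 3, 1, 10, 3, -4); Firm A gets 1.
- Plus → Firm B plays Tier1 (best of 8, -5, 3, -5, 3); Firm A gets 10.
- Premium → Firm B plays Tier3 (best of -1, -3, 6, -1, 4); Firm A gets -1.
Maximizing over 0, 1, 10, -1, Firm A chooses Plus. Subgame-perfect outcome: (Plus, Tier1) with payoffs (10, 8).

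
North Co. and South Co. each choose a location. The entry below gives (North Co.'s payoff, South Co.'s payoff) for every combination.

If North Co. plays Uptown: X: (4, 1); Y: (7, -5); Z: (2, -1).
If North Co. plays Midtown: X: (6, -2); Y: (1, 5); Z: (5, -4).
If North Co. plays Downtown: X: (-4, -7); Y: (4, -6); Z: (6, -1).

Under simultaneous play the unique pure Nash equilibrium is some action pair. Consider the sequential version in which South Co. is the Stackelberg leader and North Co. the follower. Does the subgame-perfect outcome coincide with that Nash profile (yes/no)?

yes

Solve by backward induction (South Co. leads).
- X: North Co. compares 4, 6, -4 and picks Midtown; South Co. would get -2.
- Y: North Co. compares 7, 1, 4 and picks Uptown; South Co. would get -5.
- Z: North Co. compares 2, 5, 6 and picks Downtown; South Co. would get -1.
South Co.'s induced payoffs are -2, -5, -1, so South Co. commits to Z. Subgame-perfect outcome: (Downtown, Z) with payoffs (6, -1).
For the simultaneous game, intersect best replies.
North Co.'s best replies: X→Midtown; Y→Uptown; Z→Downtown.
South Co.'s best replies: Uptown→X; Midtown→Y; Downtown→Z.
The unique mutual best reply is (Downtown, Z), giving (6, -1).
Sequential outcome (Downtown, Z) coincides with the Nash profile (Downtown, Z).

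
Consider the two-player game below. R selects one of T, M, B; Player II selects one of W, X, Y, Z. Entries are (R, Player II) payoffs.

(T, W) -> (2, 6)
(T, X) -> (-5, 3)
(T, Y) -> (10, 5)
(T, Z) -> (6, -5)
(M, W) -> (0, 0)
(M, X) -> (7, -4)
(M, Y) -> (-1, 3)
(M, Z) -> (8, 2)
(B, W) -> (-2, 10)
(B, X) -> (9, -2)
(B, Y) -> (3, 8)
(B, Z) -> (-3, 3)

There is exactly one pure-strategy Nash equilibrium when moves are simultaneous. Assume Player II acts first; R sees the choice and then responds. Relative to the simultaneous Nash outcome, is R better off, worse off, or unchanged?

Solve by backward induction (Player II leads).
- W → R plays T (best of 2, 0, -2); Player II gets 6.
- X → R plays B (best of -5, 7, 9); Player II gets -2.
- Y → R plays T (best of 10, -1, 3); Player II gets 5.
- Z → R plays M (best of 6, 8, -3); Player II gets 2.
Maximizing over 6, -2, 5, 2, Player II chooses W. Subgame-perfect outcome: (T, W) with payoffs (2, 6).
Now find the simultaneous Nash equilibrium.
R's best replies: W→T; X→B; Y→T; Z→M.
Player II's best replies: T→W; M→Y; B→W.
Only (T, W) has each player best-responding; Nash payoffs (2, 6).
R earns 2 sequentially versus 2 at the Nash outcome: unchanged.

unchanged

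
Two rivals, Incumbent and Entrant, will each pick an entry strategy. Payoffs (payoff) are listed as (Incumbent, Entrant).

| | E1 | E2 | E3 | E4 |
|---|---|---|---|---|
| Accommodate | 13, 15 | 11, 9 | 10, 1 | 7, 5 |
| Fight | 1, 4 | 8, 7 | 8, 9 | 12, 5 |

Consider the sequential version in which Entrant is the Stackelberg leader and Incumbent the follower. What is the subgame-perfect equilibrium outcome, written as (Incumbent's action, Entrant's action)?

(Accommodate, E1)

Incumbent best-responds to each possible Entrant move:
- E1 → Incumbent plays Accommodate (best of 13, 1); Entrant gets 15.
- E2 → Incumbent plays Accommodate (best of 11, 8); Entrant gets 9.
- E3 → Incumbent plays Accommodate (best of 10, 8); Entrant gets 1.
- E4 → Incumbent plays Fight (best of 7, 12); Entrant gets 5.
Entrant's induced payoffs are 15, 9, 1, 5, so Entrant commits to E1. Subgame-perfect outcome: (Accommodate, E1) with payoffs (13, 15).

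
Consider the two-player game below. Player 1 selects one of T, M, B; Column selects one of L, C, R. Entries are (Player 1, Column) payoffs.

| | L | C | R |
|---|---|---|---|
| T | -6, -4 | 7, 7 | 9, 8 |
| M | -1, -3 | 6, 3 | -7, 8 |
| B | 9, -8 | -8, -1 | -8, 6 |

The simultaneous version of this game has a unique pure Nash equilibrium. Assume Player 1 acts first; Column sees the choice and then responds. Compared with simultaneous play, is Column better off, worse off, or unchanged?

unchanged

Backward induction with Player 1 moving first.
- T: Column compares -4, 7, 8 and picks R; Player 1 would get 9.
- M: Column compares -3, 3, 8 and picks R; Player 1 would get -7.
- B: Column compares -8, -1, 6 and picks R; Player 1 would get -8.
Among 9, -7, -8, the best is 9 at T. Subgame-perfect outcome: (T, R) with payoffs (9, 8).
Now find the simultaneous Nash equilibrium.
Player 1's best replies: L→B; C→T; R→T.
Column's best replies: T→R; M→R; B→R.
Only (T, R) has each player best-responding; Nash payoffs (9, 8).
Column earns 8 sequentially versus 8 at the Nash outcome: unchanged.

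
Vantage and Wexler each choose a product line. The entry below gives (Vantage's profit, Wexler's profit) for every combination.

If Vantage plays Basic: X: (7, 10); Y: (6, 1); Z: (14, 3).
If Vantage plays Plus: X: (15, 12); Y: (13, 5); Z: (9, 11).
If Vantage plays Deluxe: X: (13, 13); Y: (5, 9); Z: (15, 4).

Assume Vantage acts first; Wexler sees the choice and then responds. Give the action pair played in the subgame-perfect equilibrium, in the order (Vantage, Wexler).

(Plus, X)

Work backward from Wexler's decision.
- Basic → Wexler plays X (best of 10, 1, 3); Vantage gets 7.
- Plus → Wexler plays X (best of 12, 5, 11); Vantage gets 15.
- Deluxe → Wexler plays X (best of 13, 9, 4); Vantage gets 13.
Among 7, 15, 13, the best is 15 at Plus. Subgame-perfect outcome: (Plus, X) with payoffs (15, 12).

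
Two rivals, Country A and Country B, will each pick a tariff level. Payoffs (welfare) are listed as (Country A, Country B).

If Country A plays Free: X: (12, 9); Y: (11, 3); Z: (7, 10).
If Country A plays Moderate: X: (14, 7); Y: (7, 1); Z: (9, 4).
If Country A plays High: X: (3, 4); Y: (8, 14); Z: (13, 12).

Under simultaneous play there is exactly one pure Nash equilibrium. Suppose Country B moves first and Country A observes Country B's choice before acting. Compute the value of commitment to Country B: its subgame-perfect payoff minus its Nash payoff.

Solve by backward induction (Country B leads).
- X: BR = Moderate, leader payoff 7.
- Y: BR = Free, leader payoff 3.
- Z: BR = High, leader payoff 12.
Country B's induced payoffs are 7, 3, 12, so Country B commits to Z. Subgame-perfect outcome: (High, Z) with payoffs (13, 12).
Now find the simultaneous Nash equilibrium.
Country A's best replies: X→Moderate; Y→Free; Z→High.
Country B's best replies: Free→Z; Moderate→X; High→Y.
The unique mutual best reply is (Moderate, X), giving (14, 7).
Country B's commitment gain: 12 − 7 = 5.

5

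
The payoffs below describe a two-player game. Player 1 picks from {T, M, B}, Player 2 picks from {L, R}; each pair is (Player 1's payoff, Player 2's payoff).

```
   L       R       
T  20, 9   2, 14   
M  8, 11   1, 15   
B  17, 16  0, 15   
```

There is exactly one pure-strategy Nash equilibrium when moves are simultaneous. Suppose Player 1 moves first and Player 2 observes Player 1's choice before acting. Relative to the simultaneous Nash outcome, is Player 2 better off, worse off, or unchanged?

better off

Backward induction with Player 1 moving first.
- T: BR = R, leader payoff 2.
- M: BR = R, leader payoff 1.
- B: BR = L, leader payoff 17.
Maximizing over 2, 1, 17, Player 1 chooses B. Subgame-perfect outcome: (B, L) with payoffs (17, 16).
Under simultaneous play:
Player 1's best replies: L→T; R→T.
Player 2's best replies: T→R; M→R; B→L.
The unique mutual best reply is (T, R), giving (2, 14).
Player 2 earns 16 sequentially versus 14 at the Nash outcome: better off.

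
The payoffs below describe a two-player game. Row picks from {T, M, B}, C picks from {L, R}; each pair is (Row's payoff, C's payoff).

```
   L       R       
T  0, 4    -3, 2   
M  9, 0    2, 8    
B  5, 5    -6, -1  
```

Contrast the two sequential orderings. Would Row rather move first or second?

If Row leads: C's best replies are T→L, M→R, B→L; Row's induced payoffs 0, 2, 5; outcome (B, L), payoffs (5, 5).
If C leads: Row's best replies are L→M, R→M; C's induced payoffs 0, 8; outcome (M, R), payoffs (2, 8).
Row gets 5 moving first and 2 moving second, so Row prefers to move first.

first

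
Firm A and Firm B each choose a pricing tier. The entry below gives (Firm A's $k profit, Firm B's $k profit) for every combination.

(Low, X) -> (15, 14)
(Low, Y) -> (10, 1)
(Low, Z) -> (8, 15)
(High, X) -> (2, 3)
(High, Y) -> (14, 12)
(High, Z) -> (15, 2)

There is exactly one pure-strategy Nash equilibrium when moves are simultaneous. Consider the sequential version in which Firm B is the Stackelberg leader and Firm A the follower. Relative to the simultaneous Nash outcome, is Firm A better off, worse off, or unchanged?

Solve by backward induction (Firm B leads).
- X: BR = Low, leader payoff 14.
- Y: BR = High, leader payoff 12.
- Z: BR = High, leader payoff 2.
Firm B's induced payoffs are 14, 12, 2, so Firm B commits to X. Subgame-perfect outcome: (Low, X) with payoffs (15, 14).
Under simultaneous play:
Firm A's best replies: X→Low; Y→High; Z→High.
Firm B's best replies: Low→Z; High→Y.
Only (High, Y) has each player best-responding; Nash payoffs (14, 12).
Firm A earns 15 sequentially versus 14 at the Nash outcome: better off.

better off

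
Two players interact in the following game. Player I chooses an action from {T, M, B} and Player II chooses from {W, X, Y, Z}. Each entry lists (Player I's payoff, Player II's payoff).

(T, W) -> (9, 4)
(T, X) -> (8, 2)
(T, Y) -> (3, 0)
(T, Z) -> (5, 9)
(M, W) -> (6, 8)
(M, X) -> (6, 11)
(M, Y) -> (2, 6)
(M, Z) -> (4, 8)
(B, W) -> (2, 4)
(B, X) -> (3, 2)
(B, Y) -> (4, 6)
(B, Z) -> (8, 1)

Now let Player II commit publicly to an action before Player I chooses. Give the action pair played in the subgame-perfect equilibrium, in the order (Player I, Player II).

Work backward from Player I's decision.
- W: Player I compares 9, 6, 2 and picks T; Player II would get 4.
- X: Player I compares 8, 6, 3 and picks T; Player II would get 2.
- Y: Player I compares 3, 2, 4 and picks B; Player II would get 6.
- Z: Player I compares 5, 4, 8 and picks B; Player II would get 1.
Maximizing over 4, 2, 6, 1, Player II chooses Y. Subgame-perfect outcome: (B, Y) with payoffs (4, 6).

(B, Y)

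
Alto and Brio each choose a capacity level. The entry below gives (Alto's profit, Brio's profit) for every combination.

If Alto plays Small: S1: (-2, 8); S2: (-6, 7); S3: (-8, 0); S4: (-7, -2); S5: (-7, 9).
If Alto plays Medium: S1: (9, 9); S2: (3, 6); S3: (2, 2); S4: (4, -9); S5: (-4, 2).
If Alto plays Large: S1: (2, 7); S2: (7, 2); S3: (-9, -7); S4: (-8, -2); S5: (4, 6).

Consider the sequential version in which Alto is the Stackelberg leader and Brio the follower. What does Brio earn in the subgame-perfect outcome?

Work backward from Brio's decision.
- Small: BR = S5, leader payoff -7.
- Medium: BR = S1, leader payoff 9.
- Large: BR = S1, leader payoff 2.
Maximizing over -7, 9, 2, Alto chooses Medium. Subgame-perfect outcome: (Medium, S1) with payoffs (9, 9).

9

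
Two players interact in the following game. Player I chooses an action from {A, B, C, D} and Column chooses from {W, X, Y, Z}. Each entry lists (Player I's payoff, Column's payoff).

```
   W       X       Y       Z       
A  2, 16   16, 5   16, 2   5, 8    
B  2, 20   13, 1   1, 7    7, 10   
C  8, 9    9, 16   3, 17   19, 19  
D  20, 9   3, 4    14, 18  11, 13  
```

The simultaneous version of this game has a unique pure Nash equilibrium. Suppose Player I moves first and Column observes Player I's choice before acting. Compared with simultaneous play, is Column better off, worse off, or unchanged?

unchanged

Solve by backward induction (Player I leads).
- A: BR = W, leader payoff 2.
- B: BR = W, leader payoff 2.
- C: BR = Z, leader payoff 19.
- D: BR = Y, leader payoff 14.
Player I's induced payoffs are 2, 2, 19, 14, so Player I commits to C. Subgame-perfect outcome: (C, Z) with payoffs (19, 19).
For the simultaneous game, intersect best replies.
Player I's best replies: W→D; X→A; Y→A; Z→C.
Column's best replies: A→W; B→W; C→Z; D→Y.
The unique mutual best reply is (C, Z), giving (19, 19).
Column earns 19 sequentially versus 19 at the Nash outcome: unchanged.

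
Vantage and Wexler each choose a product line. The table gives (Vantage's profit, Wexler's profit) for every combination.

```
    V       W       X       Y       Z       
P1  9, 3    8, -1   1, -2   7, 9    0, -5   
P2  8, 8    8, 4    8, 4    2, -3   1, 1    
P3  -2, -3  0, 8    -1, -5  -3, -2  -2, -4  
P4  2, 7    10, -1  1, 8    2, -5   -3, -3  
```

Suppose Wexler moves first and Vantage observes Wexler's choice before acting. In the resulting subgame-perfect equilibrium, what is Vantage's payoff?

7

Vantage best-responds to each possible Wexler move:
- V: BR = P1, leader payoff 3.
- W: BR = P4, leader payoff -1.
- X: BR = P2, leader payoff 4.
- Y: BR = P1, leader payoff 9.
- Z: BR = P2, leader payoff 1.
Maximizing over 3, -1, 4, 9, 1, Wexler chooses Y. Subgame-perfect outcome: (P1, Y) with payoffs (7, 9).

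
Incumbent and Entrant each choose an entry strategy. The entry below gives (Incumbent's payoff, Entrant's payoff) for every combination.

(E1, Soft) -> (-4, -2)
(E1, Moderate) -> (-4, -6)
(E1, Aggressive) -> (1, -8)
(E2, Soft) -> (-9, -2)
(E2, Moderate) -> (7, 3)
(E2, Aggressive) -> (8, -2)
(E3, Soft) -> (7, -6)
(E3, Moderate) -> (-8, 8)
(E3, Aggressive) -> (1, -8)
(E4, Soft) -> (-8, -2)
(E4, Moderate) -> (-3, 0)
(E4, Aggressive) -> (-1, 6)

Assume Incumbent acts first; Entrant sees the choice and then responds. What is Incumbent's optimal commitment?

Solve by backward induction (Incumbent leads).
- E1: Entrant compares -2, -6, -8 and picks Soft; Incumbent would get -4.
- E2: Entrant compares -2, 3, -2 and picks Moderate; Incumbent would get 7.
- E3: Entrant compares -6, 8, -8 and picks Moderate; Incumbent would get -8.
- E4: Entrant compares -2, 0, 6 and picks Aggressive; Incumbent would get -1.
Incumbent's induced payoffs are -4, 7, -8, -1, so Incumbent commits to E2. Subgame-perfect outcome: (E2, Moderate) with payoffs (7, 3).

E2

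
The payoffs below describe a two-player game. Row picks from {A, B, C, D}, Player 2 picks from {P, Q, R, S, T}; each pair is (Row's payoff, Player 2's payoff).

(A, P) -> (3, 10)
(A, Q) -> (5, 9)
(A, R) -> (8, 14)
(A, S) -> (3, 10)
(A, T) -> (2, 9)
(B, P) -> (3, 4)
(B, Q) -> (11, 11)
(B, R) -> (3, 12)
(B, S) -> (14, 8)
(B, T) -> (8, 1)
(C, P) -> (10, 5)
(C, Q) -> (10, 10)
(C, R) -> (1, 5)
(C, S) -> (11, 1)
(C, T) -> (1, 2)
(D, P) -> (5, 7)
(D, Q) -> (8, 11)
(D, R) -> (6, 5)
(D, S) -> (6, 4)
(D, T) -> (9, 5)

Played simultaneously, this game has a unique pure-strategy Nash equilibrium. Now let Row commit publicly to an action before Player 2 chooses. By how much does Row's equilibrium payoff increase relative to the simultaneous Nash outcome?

2

Solve by backward induction (Row leads).
- A → Player 2 plays R (best of 10, 9, 14, 10, 9); Row gets 8.
- B → Player 2 plays R (best of 4, 11, 12, 8, 1); Row gets 3.
- C → Player 2 plays Q (best of 5, 10, 5, 1, 2); Row gets 10.
- D → Player 2 plays Q (best of 7, 11, 5, 4, 5); Row gets 8.
Maximizing over 8, 3, 10, 8, Row chooses C. Subgame-perfect outcome: (C, Q) with payoffs (10, 10).
For the simultaneous game, intersect best replies.
Row's best replies: P→C; Q→B; R→A; S→B; T→D.
Player 2's best replies: A→R; B→R; C→Q; D→Q.
Only (A, R) has each player best-responding; Nash payoffs (8, 14).
Row's commitment gain: 10 − 8 = 2.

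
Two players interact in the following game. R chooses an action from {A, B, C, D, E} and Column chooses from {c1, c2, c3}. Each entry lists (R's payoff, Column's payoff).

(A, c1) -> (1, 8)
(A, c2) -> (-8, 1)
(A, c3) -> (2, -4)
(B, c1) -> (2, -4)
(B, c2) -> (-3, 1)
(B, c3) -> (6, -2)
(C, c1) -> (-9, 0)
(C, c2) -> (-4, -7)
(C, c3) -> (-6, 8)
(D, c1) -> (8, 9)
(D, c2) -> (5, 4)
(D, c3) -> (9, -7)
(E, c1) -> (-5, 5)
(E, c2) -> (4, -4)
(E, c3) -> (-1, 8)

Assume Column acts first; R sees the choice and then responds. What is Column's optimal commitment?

c1

Work backward from R's decision.
- c1: BR = D, leader payoff 9.
- c2: BR = D, leader payoff 4.
- c3: BR = D, leader payoff -7.
Maximizing over 9, 4, -7, Column chooses c1. Subgame-perfect outcome: (D, c1) with payoffs (8, 9).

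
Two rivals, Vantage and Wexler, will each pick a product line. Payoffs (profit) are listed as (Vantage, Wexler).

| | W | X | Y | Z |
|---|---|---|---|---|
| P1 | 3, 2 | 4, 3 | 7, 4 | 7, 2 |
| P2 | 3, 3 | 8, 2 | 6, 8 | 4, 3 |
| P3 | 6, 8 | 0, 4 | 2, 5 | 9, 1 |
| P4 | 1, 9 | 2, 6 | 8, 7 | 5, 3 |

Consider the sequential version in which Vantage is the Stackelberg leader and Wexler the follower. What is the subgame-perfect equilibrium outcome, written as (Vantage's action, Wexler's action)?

(P1, Y)

Wexler best-responds to each possible Vantage move:
- P1: Wexler compares 2, 3, 4, 2 and picks Y; Vantage would get 7.
- P2: Wexler compares 3, 2, 8, 3 and picks Y; Vantage would get 6.
- P3: Wexler compares 8, 4, 5, 1 and picks W; Vantage would get 6.
- P4: Wexler compares 9, 6, 7, 3 and picks W; Vantage would get 1.
Maximizing over 7, 6, 6, 1, Vantage chooses P1. Subgame-perfect outcome: (P1, Y) with payoffs (7, 4).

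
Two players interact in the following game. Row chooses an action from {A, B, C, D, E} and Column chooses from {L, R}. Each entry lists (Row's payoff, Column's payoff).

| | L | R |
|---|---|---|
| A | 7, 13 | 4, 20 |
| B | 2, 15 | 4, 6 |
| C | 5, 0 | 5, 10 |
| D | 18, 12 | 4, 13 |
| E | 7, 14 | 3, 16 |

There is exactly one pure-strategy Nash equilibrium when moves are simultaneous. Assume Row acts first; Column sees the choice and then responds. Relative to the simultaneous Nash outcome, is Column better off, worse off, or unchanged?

Solve by backward induction (Row leads).
- A: BR = R, leader payoff 4.
- B: BR = L, leader payoff 2.
- C: BR = R, leader payoff 5.
- D: BR = R, leader payoff 4.
- E: BR = R, leader payoff 3.
Maximizing over 4, 2, 5, 4, 3, Row chooses C. Subgame-perfect outcome: (C, R) with payoffs (5, 10).
Now find the simultaneous Nash equilibrium.
Row's best replies: L→D; R→C.
Column's best replies: A→R; B→L; C→R; D→R; E→R.
The unique mutual best reply is (C, R), giving (5, 10).
Column earns 10 sequentially versus 10 at the Nash outcome: unchanged.

unchanged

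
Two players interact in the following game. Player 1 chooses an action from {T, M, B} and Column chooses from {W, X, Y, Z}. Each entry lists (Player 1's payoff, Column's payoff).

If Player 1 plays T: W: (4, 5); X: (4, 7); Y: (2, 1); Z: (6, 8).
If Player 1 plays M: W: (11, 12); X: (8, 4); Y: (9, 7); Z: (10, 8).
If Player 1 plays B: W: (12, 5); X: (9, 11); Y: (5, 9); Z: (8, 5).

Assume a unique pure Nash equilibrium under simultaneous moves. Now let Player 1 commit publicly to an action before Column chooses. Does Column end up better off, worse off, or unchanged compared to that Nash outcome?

Column best-responds to each possible Player 1 move:
- T → Column plays Z (best of 5, 7, 1, 8); Player 1 gets 6.
- M → Column plays W (best of 12, 4, 7, 8); Player 1 gets 11.
- B → Column plays X (best of 5, 11, 9, 5); Player 1 gets 9.
Player 1's induced payoffs are 6, 11, 9, so Player 1 commits to M. Subgame-perfect outcome: (M, W) with payoffs (11, 12).
Now find the simultaneous Nash equilibrium.
Player 1's best replies: W→B; X→B; Y→M; Z→M.
Column's best replies: T→Z; M→W; B→X.
The unique mutual best reply is (B, X), giving (9, 11).
Column earns 12 sequentially versus 11 at the Nash outcome: better off.

better off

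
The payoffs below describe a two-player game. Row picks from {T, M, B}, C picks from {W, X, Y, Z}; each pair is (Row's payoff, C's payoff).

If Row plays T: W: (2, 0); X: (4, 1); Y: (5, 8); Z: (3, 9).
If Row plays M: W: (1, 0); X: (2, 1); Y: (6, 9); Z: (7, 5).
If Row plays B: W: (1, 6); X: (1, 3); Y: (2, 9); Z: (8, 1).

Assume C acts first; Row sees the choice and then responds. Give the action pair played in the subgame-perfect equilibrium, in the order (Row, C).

(M, Y)

Row best-responds to each possible C move:
- W: BR = T, leader payoff 0.
- X: BR = T, leader payoff 1.
- Y: BR = M, leader payoff 9.
- Z: BR = B, leader payoff 1.
Among 0, 1, 9, 1, the best is 9 at Y. Subgame-perfect outcome: (M, Y) with payoffs (6, 9).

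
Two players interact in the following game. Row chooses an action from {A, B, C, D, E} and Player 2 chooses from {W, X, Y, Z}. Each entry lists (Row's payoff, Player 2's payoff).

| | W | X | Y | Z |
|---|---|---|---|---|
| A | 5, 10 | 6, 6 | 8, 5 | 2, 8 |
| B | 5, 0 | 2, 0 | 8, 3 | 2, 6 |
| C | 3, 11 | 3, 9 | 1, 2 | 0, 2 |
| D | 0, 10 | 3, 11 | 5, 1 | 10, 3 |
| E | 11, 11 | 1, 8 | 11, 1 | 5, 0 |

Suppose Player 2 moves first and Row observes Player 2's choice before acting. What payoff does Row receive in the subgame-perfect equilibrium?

Solve by backward induction (Player 2 leads).
- W: BR = E, leader payoff 11.
- X: BR = A, leader payoff 6.
- Y: BR = E, leader payoff 1.
- Z: BR = D, leader payoff 3.
Among 11, 6, 1, 3, the best is 11 at W. Subgame-perfect outcome: (E, W) with payoffs (11, 11).

11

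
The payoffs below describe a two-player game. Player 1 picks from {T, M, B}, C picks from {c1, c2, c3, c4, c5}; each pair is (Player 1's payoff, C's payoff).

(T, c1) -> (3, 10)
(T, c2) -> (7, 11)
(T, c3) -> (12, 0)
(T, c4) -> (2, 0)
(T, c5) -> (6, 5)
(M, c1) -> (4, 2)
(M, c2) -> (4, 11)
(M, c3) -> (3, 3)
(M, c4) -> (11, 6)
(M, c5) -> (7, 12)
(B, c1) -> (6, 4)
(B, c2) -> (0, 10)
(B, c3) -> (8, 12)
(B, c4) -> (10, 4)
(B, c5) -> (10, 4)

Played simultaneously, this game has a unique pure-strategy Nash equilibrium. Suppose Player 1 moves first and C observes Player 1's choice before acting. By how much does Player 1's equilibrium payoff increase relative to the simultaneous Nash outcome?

Work backward from C's decision.
- T: C compares 10, 11, 0, 0, 5 and picks c2; Player 1 would get 7.
- M: C compares 2, 11, 3, 6, 12 and picks c5; Player 1 would get 7.
- B: C compares 4, 10, 12, 4, 4 and picks c3; Player 1 would get 8.
Player 1's induced payoffs are 7, 7, 8, so Player 1 commits to B. Subgame-perfect outcome: (B, c3) with payoffs (8, 12).
Under simultaneous play:
Player 1's best replies: c1→B; c2→T; c3→T; c4→M; c5→B.
C's best replies: T→c2; M→c5; B→c3.
The unique mutual best reply is (T, c2), giving (7, 11).
Player 1's commitment gain: 8 − 7 = 1.

1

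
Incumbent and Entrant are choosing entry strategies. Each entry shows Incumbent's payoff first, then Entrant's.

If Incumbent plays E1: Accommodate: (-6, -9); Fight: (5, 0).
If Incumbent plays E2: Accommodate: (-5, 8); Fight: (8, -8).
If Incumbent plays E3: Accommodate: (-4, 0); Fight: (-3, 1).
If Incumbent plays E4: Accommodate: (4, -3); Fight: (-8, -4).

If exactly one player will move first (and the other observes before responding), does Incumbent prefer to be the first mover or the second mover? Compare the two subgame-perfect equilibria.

If Incumbent leads: Entrant's best replies are E1→Fight, E2→Accommodate, E3→Fight, E4→Accommodate; Incumbent's induced payoffs 5, -5, -3, 4; outcome (E1, Fight), payoffs (5, 0).
If Entrant leads: Incumbent's best replies are Accommodate→E4, Fight→E2; Entrant's induced payoffs -3, -8; outcome (E4, Accommodate), payoffs (4, -3).
Incumbent gets 5 moving first and 4 moving second, so Incumbent prefers to move first.

first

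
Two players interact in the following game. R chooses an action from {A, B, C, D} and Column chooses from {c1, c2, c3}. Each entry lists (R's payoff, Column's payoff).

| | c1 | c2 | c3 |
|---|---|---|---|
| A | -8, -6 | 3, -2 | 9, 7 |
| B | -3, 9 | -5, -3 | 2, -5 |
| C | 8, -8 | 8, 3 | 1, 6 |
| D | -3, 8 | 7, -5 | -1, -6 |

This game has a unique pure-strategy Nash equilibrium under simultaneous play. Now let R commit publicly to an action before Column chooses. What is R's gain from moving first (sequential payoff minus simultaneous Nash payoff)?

0

Solve by backward induction (R leads).
- A: Column compares -6, -2, 7 and picks c3; R would get 9.
- B: Column compares 9, -3, -5 and picks c1; R would get -3.
- C: Column compares -8, 3, 6 and picks c3; R would get 1.
- D: Column compares 8, -5, -6 and picks c1; R would get -3.
R's induced payoffs are 9, -3, 1, -3, so R commits to A. Subgame-perfect outcome: (A, c3) with payoffs (9, 7).
Under simultaneous play:
R's best replies: c1→C; c2→C; c3→A.
Column's best replies: A→c3; B→c1; C→c3; D→c1.
The unique mutual best reply is (A, c3), giving (9, 7).
R's commitment gain: 9 − 9 = 0.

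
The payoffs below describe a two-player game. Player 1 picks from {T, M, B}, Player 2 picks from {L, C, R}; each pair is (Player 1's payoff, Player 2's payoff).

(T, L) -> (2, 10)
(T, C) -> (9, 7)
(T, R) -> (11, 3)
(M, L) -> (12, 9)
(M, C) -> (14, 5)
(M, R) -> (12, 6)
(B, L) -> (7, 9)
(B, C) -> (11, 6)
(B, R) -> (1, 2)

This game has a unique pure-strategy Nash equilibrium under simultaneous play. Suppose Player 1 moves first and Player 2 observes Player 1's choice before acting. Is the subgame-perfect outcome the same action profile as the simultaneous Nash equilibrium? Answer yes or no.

yes

Player 2 best-responds to each possible Player 1 move:
- T: Player 2 compares 10, 7, 3 and picks L; Player 1 would get 2.
- M: Player 2 compares 9, 5, 6 and picks L; Player 1 would get 12.
- B: Player 2 compares 9, 6, 2 and picks L; Player 1 would get 7.
Among 2, 12, 7, the best is 12 at M. Subgame-perfect outcome: (M, L) with payoffs (12, 9).
Now find the simultaneous Nash equilibrium.
Player 1's best replies: L→M; C→M; R→M.
Player 2's best replies: T→L; M→L; B→L.
The unique mutual best reply is (M, L), giving (12, 9).
Sequential outcome (M, L) coincides with the Nash profile (M, L).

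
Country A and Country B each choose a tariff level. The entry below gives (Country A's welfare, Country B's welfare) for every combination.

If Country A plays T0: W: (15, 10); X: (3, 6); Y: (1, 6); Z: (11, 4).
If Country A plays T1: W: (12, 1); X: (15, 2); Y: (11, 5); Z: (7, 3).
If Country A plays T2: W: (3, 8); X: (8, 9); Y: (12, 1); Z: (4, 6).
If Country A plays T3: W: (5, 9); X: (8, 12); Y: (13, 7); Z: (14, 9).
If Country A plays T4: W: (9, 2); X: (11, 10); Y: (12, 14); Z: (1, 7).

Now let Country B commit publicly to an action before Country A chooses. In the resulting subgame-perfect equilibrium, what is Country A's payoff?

15

Country A best-responds to each possible Country B move:
- W: Country A compares 15, 12, 3, 5, 9 and picks T0; Country B would get 10.
- X: Country A compares 3, 15, 8, 8, 11 and picks T1; Country B would get 2.
- Y: Country A compares 1, 11, 12, 13, 12 and picks T3; Country B would get 7.
- Z: Country A compares 11, 7, 4, 14, 1 and picks T3; Country B would get 9.
Country B's induced payoffs are 10, 2, 7, 9, so Country B commits to W. Subgame-perfect outcome: (T0, W) with payoffs (15, 10).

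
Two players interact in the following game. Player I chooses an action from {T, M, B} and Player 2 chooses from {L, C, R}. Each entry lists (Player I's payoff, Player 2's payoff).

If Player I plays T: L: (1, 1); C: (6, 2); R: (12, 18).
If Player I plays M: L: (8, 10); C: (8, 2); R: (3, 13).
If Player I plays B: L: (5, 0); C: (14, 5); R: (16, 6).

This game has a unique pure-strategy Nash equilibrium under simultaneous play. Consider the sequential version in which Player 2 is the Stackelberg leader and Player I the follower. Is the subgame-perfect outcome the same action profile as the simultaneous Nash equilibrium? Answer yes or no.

Solve by backward induction (Player 2 leads).
- L → Player I plays M (best of 1, 8, 5); Player 2 gets 10.
- C → Player I plays B (best of 6, 8, 14); Player 2 gets 5.
- R → Player I plays B (best of 12, 3, 16); Player 2 gets 6.
Maximizing over 10, 5, 6, Player 2 chooses L. Subgame-perfect outcome: (M, L) with payoffs (8, 10).
For the simultaneous game, intersect best replies.
Player I's best replies: L→M; C→B; R→B.
Player 2's best replies: T→R; M→R; B→R.
The unique mutual best reply is (B, R), giving (16, 6).
Sequential outcome (M, L) differs from the Nash profile (B, R).

no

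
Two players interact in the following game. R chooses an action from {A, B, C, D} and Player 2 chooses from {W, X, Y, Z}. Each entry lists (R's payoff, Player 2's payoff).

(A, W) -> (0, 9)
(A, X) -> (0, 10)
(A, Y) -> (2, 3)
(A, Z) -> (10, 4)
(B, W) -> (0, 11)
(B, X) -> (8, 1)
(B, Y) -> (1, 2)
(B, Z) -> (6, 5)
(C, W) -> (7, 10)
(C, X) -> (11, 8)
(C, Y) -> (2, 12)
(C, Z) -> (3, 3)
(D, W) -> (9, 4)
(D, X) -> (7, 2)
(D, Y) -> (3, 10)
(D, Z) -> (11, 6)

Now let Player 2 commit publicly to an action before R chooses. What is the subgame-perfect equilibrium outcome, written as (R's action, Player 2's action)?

Solve by backward induction (Player 2 leads).
- W → R plays D (best of 0, 0, 7, 9); Player 2 gets 4.
- X → R plays C (best of 0, 8, 11, 7); Player 2 gets 8.
- Y → R plays D (best of 2, 1, 2, 3); Player 2 gets 10.
- Z → R plays D (best of 10, 6, 3, 11); Player 2 gets 6.
Player 2's induced payoffs are 4, 8, 10, 6, so Player 2 commits to Y. Subgame-perfect outcome: (D, Y) with payoffs (3, 10).

(D, Y)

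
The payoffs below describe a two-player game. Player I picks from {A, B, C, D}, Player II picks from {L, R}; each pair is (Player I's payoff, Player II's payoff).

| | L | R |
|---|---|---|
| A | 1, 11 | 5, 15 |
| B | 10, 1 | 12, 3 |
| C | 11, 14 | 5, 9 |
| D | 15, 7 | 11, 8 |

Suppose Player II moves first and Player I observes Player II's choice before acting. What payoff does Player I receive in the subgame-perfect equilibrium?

15

Backward induction with Player II moving first.
- L: BR = D, leader payoff 7.
- R: BR = B, leader payoff 3.
Player II's induced payoffs are 7, 3, so Player II commits to L. Subgame-perfect outcome: (D, L) with payoffs (15, 7).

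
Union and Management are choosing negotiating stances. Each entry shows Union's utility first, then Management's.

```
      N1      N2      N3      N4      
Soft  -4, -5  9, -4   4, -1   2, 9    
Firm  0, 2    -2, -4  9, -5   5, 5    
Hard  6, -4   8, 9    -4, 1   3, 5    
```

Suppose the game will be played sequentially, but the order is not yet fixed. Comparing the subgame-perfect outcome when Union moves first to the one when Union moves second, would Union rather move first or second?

If Union leads: Management's best replies are Soft→N4, Firm→N4, Hard→N2; Union's induced payoffs 2, 5, 8; outcome (Hard, N2), payoffs (8, 9).
If Management leads: Union's best replies are N1→Hard, N2→Soft, N3→Firm, N4→Firm; Management's induced payoffs -4, -4, -5, 5; outcome (Firm, N4), payoffs (5, 5).
Union gets 8 moving first and 5 moving second, so Union prefers to move first.

first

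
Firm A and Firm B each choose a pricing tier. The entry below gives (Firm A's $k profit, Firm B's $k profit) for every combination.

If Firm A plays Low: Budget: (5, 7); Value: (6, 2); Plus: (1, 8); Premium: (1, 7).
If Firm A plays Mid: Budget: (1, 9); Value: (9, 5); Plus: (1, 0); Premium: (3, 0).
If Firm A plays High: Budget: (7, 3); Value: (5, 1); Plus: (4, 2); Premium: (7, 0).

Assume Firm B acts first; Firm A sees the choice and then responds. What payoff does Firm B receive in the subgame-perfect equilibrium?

Backward induction with Firm B moving first.
- Budget: Firm A compares 5, 1, 7 and picks High; Firm B would get 3.
- Value: Firm A compares 6, 9, 5 and picks Mid; Firm B would get 5.
- Plus: Firm A compares 1, 1, 4 and picks High; Firm B would get 2.
- Premium: Firm A compares 1, 3, 7 and picks High; Firm B would get 0.
Maximizing over 3, 5, 2, 0, Firm B chooses Value. Subgame-perfect outcome: (Mid, Value) with payoffs (9, 5).

5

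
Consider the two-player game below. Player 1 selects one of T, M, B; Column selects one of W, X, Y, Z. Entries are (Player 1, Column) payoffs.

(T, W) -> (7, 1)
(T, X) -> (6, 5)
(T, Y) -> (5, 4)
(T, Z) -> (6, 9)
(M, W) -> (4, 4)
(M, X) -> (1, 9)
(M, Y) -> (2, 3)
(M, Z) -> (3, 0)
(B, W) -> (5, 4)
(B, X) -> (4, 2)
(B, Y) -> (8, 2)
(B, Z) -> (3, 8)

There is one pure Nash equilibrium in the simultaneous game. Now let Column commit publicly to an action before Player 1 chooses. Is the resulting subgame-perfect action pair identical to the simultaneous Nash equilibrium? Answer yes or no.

Player 1 best-responds to each possible Column move:
- W: BR = T, leader payoff 1.
- X: BR = T, leader payoff 5.
- Y: BR = B, leader payoff 2.
- Z: BR = T, leader payoff 9.
Column's induced payoffs are 1, 5, 2, 9, so Column commits to Z. Subgame-perfect outcome: (T, Z) with payoffs (6, 9).
For the simultaneous game, intersect best replies.
Player 1's best replies: W→T; X→T; Y→B; Z→T.
Column's best replies: T→Z; M→X; B→Z.
Only (T, Z) has each player best-responding; Nash payoffs (6, 9).
Sequential outcome (T, Z) coincides with the Nash profile (T, Z).

yes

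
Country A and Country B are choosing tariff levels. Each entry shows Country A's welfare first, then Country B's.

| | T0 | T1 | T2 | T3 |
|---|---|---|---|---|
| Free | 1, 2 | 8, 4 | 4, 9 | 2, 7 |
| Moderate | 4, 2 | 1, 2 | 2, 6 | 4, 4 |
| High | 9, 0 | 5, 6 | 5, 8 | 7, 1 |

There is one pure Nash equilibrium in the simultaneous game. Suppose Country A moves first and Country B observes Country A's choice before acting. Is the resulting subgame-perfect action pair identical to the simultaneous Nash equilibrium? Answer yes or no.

Solve by backward induction (Country A leads).
- Free: Country B compares 2, 4, 9, 7 and picks T2; Country A would get 4.
- Moderate: Country B compares 2, 2, 6, 4 and picks T2; Country A would get 2.
- High: Country B compares 0, 6, 8, 1 and picks T2; Country A would get 5.
Country A's induced payoffs are 4, 2, 5, so Country A commits to High. Subgame-perfect outcome: (High, T2) with payoffs (5, 8).
For the simultaneous game, intersect best replies.
Country A's best replies: T0→High; T1→Free; T2→High; T3→High.
Country B's best replies: Free→T2; Moderate→T2; High→T2.
The unique mutual best reply is (High, T2), giving (5, 8).
Sequential outcome (High, T2) coincides with the Nash profile (High, T2).

yes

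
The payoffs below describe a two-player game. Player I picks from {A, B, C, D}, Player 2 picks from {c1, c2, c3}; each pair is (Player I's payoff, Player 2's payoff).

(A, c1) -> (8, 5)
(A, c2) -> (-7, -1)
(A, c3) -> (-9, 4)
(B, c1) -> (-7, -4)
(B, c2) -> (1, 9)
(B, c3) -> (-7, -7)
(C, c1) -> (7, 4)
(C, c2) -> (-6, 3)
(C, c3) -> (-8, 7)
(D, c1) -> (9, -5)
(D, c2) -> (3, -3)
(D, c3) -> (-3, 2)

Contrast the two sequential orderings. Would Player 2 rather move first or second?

second

If Player I leads: Player 2's best replies are A→c1, B→c2, C→c3, D→c3; Player I's induced payoffs 8, 1, -8, -3; outcome (A, c1), payoffs (8, 5).
If Player 2 leads: Player I's best replies are c1→D, c2→D, c3→D; Player 2's induced payoffs -5, -3, 2; outcome (D, c3), payoffs (-3, 2).
Player 2 gets 2 moving first and 5 moving second, so Player 2 prefers to move second.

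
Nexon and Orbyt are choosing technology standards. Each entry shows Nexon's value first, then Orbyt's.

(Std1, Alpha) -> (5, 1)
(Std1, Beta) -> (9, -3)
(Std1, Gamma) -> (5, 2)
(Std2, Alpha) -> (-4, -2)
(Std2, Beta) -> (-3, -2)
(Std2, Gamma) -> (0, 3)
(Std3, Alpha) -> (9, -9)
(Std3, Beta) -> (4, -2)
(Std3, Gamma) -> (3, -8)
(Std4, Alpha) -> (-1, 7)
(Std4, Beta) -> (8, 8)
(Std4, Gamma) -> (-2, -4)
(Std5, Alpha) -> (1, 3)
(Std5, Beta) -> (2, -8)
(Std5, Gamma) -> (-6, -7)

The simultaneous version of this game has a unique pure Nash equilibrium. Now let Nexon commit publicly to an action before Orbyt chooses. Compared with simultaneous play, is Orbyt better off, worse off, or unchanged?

better off

Solve by backward induction (Nexon leads).
- Std1: Orbyt compares 1, -3, 2 and picks Gamma; Nexon would get 5.
- Std2: Orbyt compares -2, -2, 3 and picks Gamma; Nexon would get 0.
- Std3: Orbyt compares -9, -2, -8 and picks Beta; Nexon would get 4.
- Std4: Orbyt compares 7, 8, -4 and picks Beta; Nexon would get 8.
- Std5: Orbyt compares 3, -8, -7 and picks Alpha; Nexon would get 1.
Nexon's induced payoffs are 5, 0, 4, 8, 1, so Nexon commits to Std4. Subgame-perfect outcome: (Std4, Beta) with payoffs (8, 8).
For the simultaneous game, intersect best replies.
Nexon's best replies: Alpha→Std3; Beta→Std1; Gamma→Std1.
Orbyt's best replies: Std1→Gamma; Std2→Gamma; Std3→Beta; Std4→Beta; Std5→Alpha.
The unique mutual best reply is (Std1, Gamma), giving (5, 2).
Orbyt earns 8 sequentially versus 2 at the Nash outcome: better off.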